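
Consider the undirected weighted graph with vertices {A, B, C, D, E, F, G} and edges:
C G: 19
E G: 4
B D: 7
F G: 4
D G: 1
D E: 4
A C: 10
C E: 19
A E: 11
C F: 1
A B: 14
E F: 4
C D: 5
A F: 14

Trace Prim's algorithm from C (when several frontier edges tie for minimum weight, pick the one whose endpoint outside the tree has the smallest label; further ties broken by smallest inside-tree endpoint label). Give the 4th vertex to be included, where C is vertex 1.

Prim, starting at C.
Step 1: frontier [C F 1, C D 5, A C 10, C E 19, C G 19] → take C F (1); add F.
Step 2: frontier [C D 5, A C 10, C E 19, C G 19, E F 4, F G 4, A F 14] → take E F (4); add E.
Step 3: frontier [C D 5, A C 10, C G 19, D E 4, E G 4, A E 11, F G 4, A F 14] → take D E (4); add D.
Step 4: frontier [A C 10, C G 19, D G 1, B D 7, E G 4, A E 11, F G 4, A F 14] → take D G (1); add G.
Step 5: frontier [A C 10, B D 7, A E 11, A F 14] → take B D (7); add B.
Step 6: frontier [A B 14, A C 10, A E 11, A F 14] → take A C (10); add A.
Vertex order: C, F, E, D, G, B, A. The 4th vertex is D.

D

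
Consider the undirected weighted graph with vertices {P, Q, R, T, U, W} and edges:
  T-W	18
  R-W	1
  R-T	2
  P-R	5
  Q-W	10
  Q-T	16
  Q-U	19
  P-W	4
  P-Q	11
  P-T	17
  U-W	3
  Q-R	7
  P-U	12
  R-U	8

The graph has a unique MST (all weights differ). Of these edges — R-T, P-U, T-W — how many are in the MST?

1

Sort edges by weight, then run Kruskal:
R-W (1): add — endpoints in different components.
R-T (2): add — endpoints in different components.
U-W (3): add — endpoints in different components.
P-W (4): add — endpoints in different components.
P-R (5): skip — P and R already connected.
Q-R (7): add — endpoints in different components.
MST edge set: {R-W, R-T, U-W, P-W, Q-R}.
Of the listed edges, {R-T} are in the MST → 1.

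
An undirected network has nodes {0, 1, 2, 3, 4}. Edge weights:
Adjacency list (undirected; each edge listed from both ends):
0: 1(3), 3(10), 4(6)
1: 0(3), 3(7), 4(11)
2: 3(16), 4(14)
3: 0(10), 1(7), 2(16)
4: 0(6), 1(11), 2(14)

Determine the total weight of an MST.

Sort edges by weight, then run Kruskal:
0 1 (3): add. Components now {0,1} {2} {3} {4}
0 4 (6): add. Components now {0,1,4} {2} {3}
1 3 (7): add. Components now {0,1,3,4} {2}
0 3 (10): skip — 0 and 3 already connected.
1 4 (11): skip — 1 and 4 already connected.
2 4 (14): add. Components now {0,1,2,3,4}
MST edges: 0 1, 0 4, 1 3, 2 4; total weight 3+6+7+14 = 30.

30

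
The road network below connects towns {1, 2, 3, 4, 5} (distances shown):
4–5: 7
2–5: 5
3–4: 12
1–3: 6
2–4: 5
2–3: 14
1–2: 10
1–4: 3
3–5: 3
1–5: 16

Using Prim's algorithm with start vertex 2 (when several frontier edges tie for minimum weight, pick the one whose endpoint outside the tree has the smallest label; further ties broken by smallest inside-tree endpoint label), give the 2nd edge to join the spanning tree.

Prim's algorithm from 2:
Step 1: frontier [2–4 5, 2–5 5, 1–2 10, 2–3 14] → take 2–4 (5); add 4.
Step 2: frontier [2–5 5, 1–2 10, 2–3 14, 1–4 3, 4–5 7, 3–4 12] → take 1–4 (3); add 1.
Step 3: frontier [1–3 6, 1–5 16, 2–5 5, 2–3 14, 4–5 7, 3–4 12] → take 2–5 (5); add 5.
Step 4: frontier [1–3 6, 2–3 14, 3–4 12, 3–5 3] → take 3–5 (3); add 3.
The 2nd edge added is 1–4.

1-4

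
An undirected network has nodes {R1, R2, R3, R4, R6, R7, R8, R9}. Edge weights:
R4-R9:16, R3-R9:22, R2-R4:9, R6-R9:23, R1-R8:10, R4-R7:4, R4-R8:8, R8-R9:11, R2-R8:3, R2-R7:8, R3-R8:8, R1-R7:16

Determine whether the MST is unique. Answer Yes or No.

No

Kruskal: consider edges lightest-first.
R2-R8 (3): add — endpoints in different components.
R4-R7 (4): add — endpoints in different components.
R2-R7 (8): add — endpoints in different components.
R3-R8 (8): add — endpoints in different components.
R4-R8 (8): skip — R8 and R4 already connected.
R2-R4 (9): skip — R2 and R4 already connected.
R1-R8 (10): add — endpoints in different components.
R8-R9 (11): add — endpoints in different components.
R1-R7 (16): skip — R7 and R1 already connected.
R4-R9 (16): skip — R9 and R4 already connected.
R3-R9 (22): skip — R9 and R3 already connected.
R6-R9 (23): add — endpoints in different components.
Non-tree edge R4-R8 has weight 8, equal to the heaviest edge on its tree cycle — swapping gives another MST of the same weight. Not unique.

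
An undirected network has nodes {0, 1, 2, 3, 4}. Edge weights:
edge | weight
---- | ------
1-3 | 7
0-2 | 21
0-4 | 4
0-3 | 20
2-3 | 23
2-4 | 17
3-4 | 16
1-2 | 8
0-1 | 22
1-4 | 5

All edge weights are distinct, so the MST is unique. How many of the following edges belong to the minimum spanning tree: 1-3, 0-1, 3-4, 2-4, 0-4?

2

Sort edges by weight, then run Kruskal:
0-4 (4): add. Components now {0,4} {1} {2} {3}
1-4 (5): add. Components now {0,1,4} {2} {3}
1-3 (7): add. Components now {0,1,3,4} {2}
1-2 (8): add. Components now {0,1,2,3,4}
MST edge set: {0-4, 1-4, 1-3, 1-2}.
Of the listed edges, {1-3, 0-4} are in the MST → 2.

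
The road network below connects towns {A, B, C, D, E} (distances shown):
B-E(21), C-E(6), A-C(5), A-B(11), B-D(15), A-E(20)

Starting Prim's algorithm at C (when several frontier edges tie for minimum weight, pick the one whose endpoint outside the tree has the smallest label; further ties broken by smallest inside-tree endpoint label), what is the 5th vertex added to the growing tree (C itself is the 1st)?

D

Grow the tree from C using Prim:
Step 1: cheapest edge leaving the tree is A-C (5); add A.
Step 2: cheapest edge leaving the tree is C-E (6); add E.
Step 3: cheapest edge leaving the tree is A-B (11); add B.
Step 4: cheapest edge leaving the tree is B-D (15); add D.
Vertex order: C, A, E, B, D. The 5th vertex is D.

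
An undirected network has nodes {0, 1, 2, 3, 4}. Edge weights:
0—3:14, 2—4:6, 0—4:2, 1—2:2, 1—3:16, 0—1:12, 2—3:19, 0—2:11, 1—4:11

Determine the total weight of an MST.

Sort edges by weight, then run Kruskal:
0—4 (2): add. Components now {0,4} {1} {2} {3}
1—2 (2): add. Components now {0,4} {1,2} {3}
2—4 (6): add. Components now {0,1,2,4} {3}
0—2 (11): skip — 0 and 2 already connected.
1—4 (11): skip — 1 and 4 already connected.
0—1 (12): skip — 0 and 1 already connected.
0—3 (14): add. Components now {0,1,2,3,4}
MST edges: 0—4, 1—2, 2—4, 0—3; total weight 2+2+6+14 = 24.

24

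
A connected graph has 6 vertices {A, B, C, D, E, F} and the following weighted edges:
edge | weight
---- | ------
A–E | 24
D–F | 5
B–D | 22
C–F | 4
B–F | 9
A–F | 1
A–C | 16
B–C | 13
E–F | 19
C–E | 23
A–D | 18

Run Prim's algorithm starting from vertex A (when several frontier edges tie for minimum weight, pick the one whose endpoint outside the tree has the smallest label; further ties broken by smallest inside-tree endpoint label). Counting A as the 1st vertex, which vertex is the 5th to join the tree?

Prim's algorithm from A:
Step 1: cheapest edge leaving the tree is A–F (1); add F.
Step 2: cheapest edge leaving the tree is C–F (4); add C.
Step 3: cheapest edge leaving the tree is D–F (5); add D.
Step 4: cheapest edge leaving the tree is B–F (9); add B.
Step 5: cheapest edge leaving the tree is E–F (19); add E.
Vertex order: A, F, C, D, B, E. The 5th vertex is B.

B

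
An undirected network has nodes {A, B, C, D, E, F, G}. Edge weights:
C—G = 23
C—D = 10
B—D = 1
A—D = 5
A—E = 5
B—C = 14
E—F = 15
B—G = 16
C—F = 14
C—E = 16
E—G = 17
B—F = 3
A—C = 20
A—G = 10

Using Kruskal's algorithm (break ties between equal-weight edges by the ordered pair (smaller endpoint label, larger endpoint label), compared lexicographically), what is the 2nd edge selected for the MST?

Kruskal's algorithm — process edges by increasing weight (ties by edge label):
B—D (1): add — endpoints in different components.
B—F (3): add — endpoints in different components.
A—D (5): add — endpoints in different components.
A—E (5): add — endpoints in different components.
A—G (10): add — endpoints in different components.
C—D (10): add — endpoints in different components.
The 2nd edge added is B—F.

B-F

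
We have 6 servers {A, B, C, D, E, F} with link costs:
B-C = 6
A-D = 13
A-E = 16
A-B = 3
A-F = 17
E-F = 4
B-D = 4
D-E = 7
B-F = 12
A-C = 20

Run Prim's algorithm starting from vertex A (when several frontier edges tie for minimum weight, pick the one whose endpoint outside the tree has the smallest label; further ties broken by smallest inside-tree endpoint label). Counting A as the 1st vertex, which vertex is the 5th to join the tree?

E

Grow the tree from A using Prim:
Step 1: frontier [A-B 3, A-D 13, A-E 16, A-F 17, A-C 20] → take A-B (3); add B.
Step 2: frontier [A-D 13, A-E 16, A-F 17, A-C 20, B-D 4, B-C 6, B-F 12] → take B-D (4); add D.
Step 3: frontier [A-E 16, A-F 17, A-C 20, B-C 6, B-F 12, D-E 7] → take B-C (6); add C.
Step 4: frontier [A-E 16, A-F 17, B-F 12, D-E 7] → take D-E (7); add E.
Step 5: frontier [A-F 17, B-F 12, E-F 4] → take E-F (4); add F.
Vertex order: A, B, D, C, E, F. The 5th vertex is E.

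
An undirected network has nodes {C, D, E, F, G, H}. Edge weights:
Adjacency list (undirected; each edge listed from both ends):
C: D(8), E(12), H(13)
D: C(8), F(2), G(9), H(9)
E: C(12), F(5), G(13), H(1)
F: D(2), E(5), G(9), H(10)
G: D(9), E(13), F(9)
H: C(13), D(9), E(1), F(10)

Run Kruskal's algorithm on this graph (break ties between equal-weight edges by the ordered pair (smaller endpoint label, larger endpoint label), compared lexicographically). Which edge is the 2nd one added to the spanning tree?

D-F

Kruskal: consider edges lightest-first.
E—H (1): add — endpoints in different components.
D—F (2): add — endpoints in different components.
E—F (5): add — endpoints in different components.
C—D (8): add — endpoints in different components.
D—G (9): add — endpoints in different components.
The 2nd edge added is D—F.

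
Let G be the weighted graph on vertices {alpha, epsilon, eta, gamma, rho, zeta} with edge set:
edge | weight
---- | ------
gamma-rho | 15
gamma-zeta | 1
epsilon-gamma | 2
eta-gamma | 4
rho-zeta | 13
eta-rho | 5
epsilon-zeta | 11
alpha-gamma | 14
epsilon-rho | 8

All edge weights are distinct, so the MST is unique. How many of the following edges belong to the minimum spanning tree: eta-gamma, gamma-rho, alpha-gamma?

2

Kruskal: consider edges lightest-first.
gamma-zeta (1): add. Components now {epsilon} {rho} {alpha} {gamma,zeta} {eta}
epsilon-gamma (2): add. Components now {epsilon,gamma,zeta} {rho} {alpha} {eta}
eta-gamma (4): add. Components now {epsilon,eta,gamma,zeta} {rho} {alpha}
eta-rho (5): add. Components now {epsilon,eta,gamma,rho,zeta} {alpha}
epsilon-rho (8): skip — epsilon and rho already connected.
epsilon-zeta (11): skip — epsilon and zeta already connected.
rho-zeta (13): skip — rho and zeta already connected.
alpha-gamma (14): add. Components now {alpha,epsilon,eta,gamma,rho,zeta}
MST edge set: {gamma-zeta, epsilon-gamma, eta-gamma, eta-rho, alpha-gamma}.
Of the listed edges, {eta-gamma, alpha-gamma} are in the MST → 2.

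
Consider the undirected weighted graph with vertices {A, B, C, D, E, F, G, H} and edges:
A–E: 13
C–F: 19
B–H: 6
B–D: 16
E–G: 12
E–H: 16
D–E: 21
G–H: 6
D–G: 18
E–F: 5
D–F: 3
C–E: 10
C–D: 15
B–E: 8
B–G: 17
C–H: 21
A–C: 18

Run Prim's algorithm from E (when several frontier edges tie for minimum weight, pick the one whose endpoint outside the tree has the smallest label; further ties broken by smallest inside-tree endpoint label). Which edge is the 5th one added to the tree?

Grow the tree from E using Prim:
Step 1: cheapest edge leaving the tree is E–F (5); add F.
Step 2: cheapest edge leaving the tree is D–F (3); add D.
Step 3: cheapest edge leaving the tree is B–E (8); add B.
Step 4: cheapest edge leaving the tree is B–H (6); add H.
Step 5: cheapest edge leaving the tree is G–H (6); add G.
Step 6: cheapest edge leaving the tree is C–E (10); add C.
Step 7: cheapest edge leaving the tree is A–E (13); add A.
The 5th edge added is G–H.

G-H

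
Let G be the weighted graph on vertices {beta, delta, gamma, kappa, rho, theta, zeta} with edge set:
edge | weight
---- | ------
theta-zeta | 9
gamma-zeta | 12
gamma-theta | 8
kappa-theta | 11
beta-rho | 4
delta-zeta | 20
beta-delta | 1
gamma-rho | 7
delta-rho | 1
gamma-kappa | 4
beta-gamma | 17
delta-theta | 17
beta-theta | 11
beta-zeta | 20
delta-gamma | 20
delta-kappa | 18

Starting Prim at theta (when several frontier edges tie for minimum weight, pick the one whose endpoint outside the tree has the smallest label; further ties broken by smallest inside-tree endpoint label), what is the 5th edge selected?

Grow the tree from theta using Prim:
Step 1: cheapest edge leaving the tree is gamma-theta (8); add gamma.
Step 2: cheapest edge leaving the tree is gamma-kappa (4); add kappa.
Step 3: cheapest edge leaving the tree is gamma-rho (7); add rho.
Step 4: cheapest edge leaving the tree is delta-rho (1); add delta.
Step 5: cheapest edge leaving the tree is beta-delta (1); add beta.
Step 6: cheapest edge leaving the tree is theta-zeta (9); add zeta.
The 5th edge added is beta-delta.

beta-delta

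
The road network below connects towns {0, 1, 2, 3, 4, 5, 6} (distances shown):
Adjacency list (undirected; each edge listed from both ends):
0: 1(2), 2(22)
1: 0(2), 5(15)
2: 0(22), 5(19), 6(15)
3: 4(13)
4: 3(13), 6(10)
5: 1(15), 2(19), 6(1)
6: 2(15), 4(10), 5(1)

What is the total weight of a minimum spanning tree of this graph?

Kruskal: consider edges lightest-first.
5—6 (1): add — endpoints in different components.
0—1 (2): add — endpoints in different components.
4—6 (10): add — endpoints in different components.
3—4 (13): add — endpoints in different components.
1—5 (15): add — endpoints in different components.
2—6 (15): add — endpoints in different components.
MST edges: 5—6, 0—1, 4—6, 3—4, 1—5, 2—6; total weight 1+2+10+13+15+15 = 56.

56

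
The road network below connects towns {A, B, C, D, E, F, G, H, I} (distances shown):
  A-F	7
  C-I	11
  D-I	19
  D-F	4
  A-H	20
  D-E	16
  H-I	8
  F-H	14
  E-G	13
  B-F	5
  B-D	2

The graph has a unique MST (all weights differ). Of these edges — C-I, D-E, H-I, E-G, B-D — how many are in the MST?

5

Sort edges by weight, then run Kruskal:
B-D (2): add — endpoints in different components.
D-F (4): add — endpoints in different components.
B-F (5): skip — B and F already connected.
A-F (7): add — endpoints in different components.
H-I (8): add — endpoints in different components.
C-I (11): add — endpoints in different components.
E-G (13): add — endpoints in different components.
F-H (14): add — endpoints in different components.
D-E (16): add — endpoints in different components.
MST edge set: {B-D, D-F, A-F, H-I, C-I, E-G, F-H, D-E}.
Of the listed edges, {C-I, D-E, H-I, E-G, B-D} are in the MST → 5.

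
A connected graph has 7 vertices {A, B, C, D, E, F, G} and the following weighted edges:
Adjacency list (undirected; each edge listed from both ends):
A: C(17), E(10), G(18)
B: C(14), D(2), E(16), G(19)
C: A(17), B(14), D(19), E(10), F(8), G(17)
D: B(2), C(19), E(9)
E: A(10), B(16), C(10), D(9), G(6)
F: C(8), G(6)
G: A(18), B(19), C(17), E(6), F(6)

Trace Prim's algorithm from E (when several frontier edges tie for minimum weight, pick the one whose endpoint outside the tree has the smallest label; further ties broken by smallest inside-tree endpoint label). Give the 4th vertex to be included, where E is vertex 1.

Prim's algorithm from E:
Step 1: frontier [E—G 6, D—E 9, A—E 10, C—E 10, B—E 16] → take E—G (6); add G.
Step 2: frontier [D—E 9, A—E 10, C—E 10, B—E 16, F—G 6, C—G 17, A—G 18, B—G 19] → take F—G (6); add F.
Step 3: frontier [D—E 9, A—E 10, C—E 10, B—E 16, C—F 8, C—G 17, A—G 18, B—G 19] → take C—F (8); add C.
Step 4: frontier [B—C 14, A—C 17, C—D 19, D—E 9, A—E 10, B—E 16, A—G 18, B—G 19] → take D—E (9); add D.
Step 5: frontier [B—C 14, A—C 17, B—D 2, A—E 10, B—E 16, A—G 18, B—G 19] → take B—D (2); add B.
Step 6: frontier [A—C 17, A—E 10, A—G 18] → take A—E (10); add A.
Vertex order: E, G, F, C, D, B, A. The 4th vertex is C.

C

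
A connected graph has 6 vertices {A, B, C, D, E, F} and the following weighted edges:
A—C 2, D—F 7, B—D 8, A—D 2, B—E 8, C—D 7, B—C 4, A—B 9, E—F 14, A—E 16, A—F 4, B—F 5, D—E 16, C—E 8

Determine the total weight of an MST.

20

Prim, starting at F.
Step 1: frontier [A—F 4, B—F 5, D—F 7, E—F 14] → take A—F (4); add A.
Step 2: frontier [A—C 2, A—D 2, A—B 9, A—E 16, B—F 5, D—F 7, E—F 14] → take A—C (2); add C.
Step 3: frontier [A—D 2, A—B 9, A—E 16, B—C 4, C—D 7, C—E 8, B—F 5, D—F 7, E—F 14] → take A—D (2); add D.
Step 4: frontier [A—B 9, A—E 16, B—C 4, C—E 8, B—D 8, D—E 16, B—F 5, E—F 14] → take B—C (4); add B.
Step 5: frontier [A—E 16, B—E 8, C—E 8, D—E 16, E—F 14] → take B—E (8); add E.
MST edges: A—F, A—C, A—D, B—C, B—E; total weight 4+2+2+4+8 = 20.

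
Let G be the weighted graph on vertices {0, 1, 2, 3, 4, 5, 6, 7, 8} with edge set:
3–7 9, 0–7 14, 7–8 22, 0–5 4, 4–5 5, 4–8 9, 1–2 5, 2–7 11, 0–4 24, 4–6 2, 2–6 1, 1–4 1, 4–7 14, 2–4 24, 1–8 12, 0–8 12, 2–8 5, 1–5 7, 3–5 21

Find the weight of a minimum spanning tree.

38

Kruskal's algorithm — process edges by increasing weight (ties by edge label):
1–4 (1): add — endpoints in different components.
2–6 (1): add — endpoints in different components.
4–6 (2): add — endpoints in different components.
0–5 (4): add — endpoints in different components.
1–2 (5): skip — 1 and 2 already connected.
2–8 (5): add — endpoints in different components.
4–5 (5): add — endpoints in different components.
1–5 (7): skip — 1 and 5 already connected.
3–7 (9): add — endpoints in different components.
4–8 (9): skip — 4 and 8 already connected.
2–7 (11): add — endpoints in different components.
MST edges: 1–4, 2–6, 4–6, 0–5, 2–8, 4–5, 3–7, 2–7; total weight 1+1+2+4+5+5+9+11 = 38.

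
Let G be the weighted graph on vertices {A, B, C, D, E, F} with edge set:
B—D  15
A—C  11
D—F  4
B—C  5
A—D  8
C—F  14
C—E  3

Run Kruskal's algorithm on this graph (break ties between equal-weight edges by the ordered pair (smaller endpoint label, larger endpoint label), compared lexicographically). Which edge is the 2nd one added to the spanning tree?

D-F

Kruskal's algorithm — process edges by increasing weight (ties by edge label):
C—E (3): add. Components now {A} {B} {C,E} {D} {F}
D—F (4): add. Components now {A} {B} {C,E} {D,F}
B—C (5): add. Components now {A} {B,C,E} {D,F}
A—D (8): add. Components now {A,D,F} {B,C,E}
A—C (11): add. Components now {A,B,C,D,E,F}
The 2nd edge added is D—F.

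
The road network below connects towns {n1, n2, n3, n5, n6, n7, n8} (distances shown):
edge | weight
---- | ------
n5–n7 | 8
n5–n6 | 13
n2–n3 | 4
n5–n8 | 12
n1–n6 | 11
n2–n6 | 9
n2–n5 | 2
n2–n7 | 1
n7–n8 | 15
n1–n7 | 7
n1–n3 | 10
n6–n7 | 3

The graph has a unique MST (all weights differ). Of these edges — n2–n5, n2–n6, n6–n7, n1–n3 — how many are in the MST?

2

Sort edges by weight, then run Kruskal:
n2–n7 (1): add — endpoints in different components.
n2–n5 (2): add — endpoints in different components.
n6–n7 (3): add — endpoints in different components.
n2–n3 (4): add — endpoints in different components.
n1–n7 (7): add — endpoints in different components.
n5–n7 (8): skip — n7 and n5 already connected.
n2–n6 (9): skip — n2 and n6 already connected.
n1–n3 (10): skip — n3 and n1 already connected.
n1–n6 (11): skip — n6 and n1 already connected.
n5–n8 (12): add — endpoints in different components.
MST edge set: {n2–n7, n2–n5, n6–n7, n2–n3, n1–n7, n5–n8}.
Of the listed edges, {n2–n5, n6–n7} are in the MST → 2.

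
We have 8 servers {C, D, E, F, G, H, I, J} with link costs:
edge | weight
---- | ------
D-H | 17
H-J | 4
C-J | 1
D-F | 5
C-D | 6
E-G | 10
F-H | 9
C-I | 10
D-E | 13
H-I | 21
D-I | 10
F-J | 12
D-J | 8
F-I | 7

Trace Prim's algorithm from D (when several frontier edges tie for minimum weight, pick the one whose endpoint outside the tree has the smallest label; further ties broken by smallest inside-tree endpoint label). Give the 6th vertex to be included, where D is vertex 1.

Grow the tree from D using Prim:
Step 1: frontier [D-F 5, C-D 6, D-J 8, D-I 10, D-E 13, D-H 17] → take D-F (5); add F.
Step 2: frontier [C-D 6, D-J 8, D-I 10, D-E 13, D-H 17, F-I 7, F-H 9, F-J 12] → take C-D (6); add C.
Step 3: frontier [C-J 1, C-I 10, D-J 8, D-I 10, D-E 13, D-H 17, F-I 7, F-H 9, F-J 12] → take C-J (1); add J.
Step 4: frontier [C-I 10, D-I 10, D-E 13, D-H 17, F-I 7, F-H 9, H-J 4] → take H-J (4); add H.
Step 5: frontier [C-I 10, D-I 10, D-E 13, F-I 7, H-I 21] → take F-I (7); add I.
Step 6: frontier [D-E 13] → take D-E (13); add E.
Step 7: frontier [E-G 10] → take E-G (10); add G.
Vertex order: D, F, C, J, H, I, E, G. The 6th vertex is I.

I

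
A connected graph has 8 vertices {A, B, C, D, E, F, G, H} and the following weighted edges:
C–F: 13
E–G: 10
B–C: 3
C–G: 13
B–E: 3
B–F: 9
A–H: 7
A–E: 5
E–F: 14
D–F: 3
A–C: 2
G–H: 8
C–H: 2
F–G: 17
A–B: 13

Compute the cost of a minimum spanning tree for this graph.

Grow the tree from B using Prim:
Step 1: cheapest edge leaving the tree is B–C (3); add C.
Step 2: cheapest edge leaving the tree is A–C (2); add A.
Step 3: cheapest edge leaving the tree is C–H (2); add H.
Step 4: cheapest edge leaving the tree is B–E (3); add E.
Step 5: cheapest edge leaving the tree is G–H (8); add G.
Step 6: cheapest edge leaving the tree is B–F (9); add F.
Step 7: cheapest edge leaving the tree is D–F (3); add D.
MST edges: B–C, A–C, C–H, B–E, G–H, B–F, D–F; total weight 3+2+2+3+8+9+3 = 30.

30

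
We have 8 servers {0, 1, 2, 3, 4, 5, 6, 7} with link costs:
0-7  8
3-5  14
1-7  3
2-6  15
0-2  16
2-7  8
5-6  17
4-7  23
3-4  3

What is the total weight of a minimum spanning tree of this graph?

68

Grow the tree from 5 using Prim:
Step 1: cheapest edge leaving the tree is 3-5 (14); add 3.
Step 2: cheapest edge leaving the tree is 3-4 (3); add 4.
Step 3: cheapest edge leaving the tree is 5-6 (17); add 6.
Step 4: cheapest edge leaving the tree is 2-6 (15); add 2.
Step 5: cheapest edge leaving the tree is 2-7 (8); add 7.
Step 6: cheapest edge leaving the tree is 1-7 (3); add 1.
Step 7: cheapest edge leaving the tree is 0-7 (8); add 0.
MST edges: 3-5, 3-4, 5-6, 2-6, 2-7, 1-7, 0-7; total weight 14+3+17+15+8+3+8 = 68.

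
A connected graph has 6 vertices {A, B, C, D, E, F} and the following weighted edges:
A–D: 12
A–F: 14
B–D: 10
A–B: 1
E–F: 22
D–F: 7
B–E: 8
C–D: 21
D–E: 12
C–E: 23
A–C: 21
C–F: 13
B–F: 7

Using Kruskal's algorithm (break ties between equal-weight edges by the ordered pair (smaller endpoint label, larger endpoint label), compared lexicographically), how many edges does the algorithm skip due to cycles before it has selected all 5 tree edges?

Kruskal: consider edges lightest-first.
A–B (1): add. Components now {A,B} {C} {D} {E} {F}
B–F (7): add. Components now {A,B,F} {C} {D} {E}
D–F (7): add. Components now {A,B,D,F} {C} {E}
B–E (8): add. Components now {A,B,D,E,F} {C}
B–D (10): skip — B and D already connected.
A–D (12): skip — A and D already connected.
D–E (12): skip — D and E already connected.
C–F (13): add. Components now {A,B,C,D,E,F}
Edges rejected before the tree was complete: 3.

3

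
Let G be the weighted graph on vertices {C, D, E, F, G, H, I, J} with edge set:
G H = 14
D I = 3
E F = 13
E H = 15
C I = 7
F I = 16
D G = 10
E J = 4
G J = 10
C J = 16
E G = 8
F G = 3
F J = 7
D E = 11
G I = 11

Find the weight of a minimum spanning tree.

48

Kruskal: consider edges lightest-first.
D I (3): add — endpoints in different components.
F G (3): add — endpoints in different components.
E J (4): add — endpoints in different components.
C I (7): add — endpoints in different components.
F J (7): add — endpoints in different components.
E G (8): skip — E and G already connected.
D G (10): add — endpoints in different components.
G J (10): skip — G and J already connected.
D E (11): skip — D and E already connected.
G I (11): skip — G and I already connected.
E F (13): skip — E and F already connected.
G H (14): add — endpoints in different components.
MST edges: D I, F G, E J, C I, F J, D G, G H; total weight 3+3+4+7+7+10+14 = 48.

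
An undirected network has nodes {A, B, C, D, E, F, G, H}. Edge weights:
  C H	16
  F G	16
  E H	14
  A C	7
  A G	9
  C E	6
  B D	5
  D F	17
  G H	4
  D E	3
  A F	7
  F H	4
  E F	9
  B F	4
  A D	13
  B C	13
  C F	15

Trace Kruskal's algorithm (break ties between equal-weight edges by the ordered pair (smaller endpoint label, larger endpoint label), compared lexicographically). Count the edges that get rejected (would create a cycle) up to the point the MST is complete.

Kruskal's algorithm — process edges by increasing weight (ties by edge label):
D E (3): add — endpoints in different components.
B F (4): add — endpoints in different components.
F H (4): add — endpoints in different components.
G H (4): add — endpoints in different components.
B D (5): add — endpoints in different components.
C E (6): add — endpoints in different components.
A C (7): add — endpoints in different components.
Edges rejected before the tree was complete: 0.

0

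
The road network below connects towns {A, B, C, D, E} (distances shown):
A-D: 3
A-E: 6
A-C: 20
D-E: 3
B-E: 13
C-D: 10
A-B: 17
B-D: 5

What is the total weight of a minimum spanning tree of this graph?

21

Kruskal's algorithm — process edges by increasing weight (ties by edge label):
A-D (3): add — endpoints in different components.
D-E (3): add — endpoints in different components.
B-D (5): add — endpoints in different components.
A-E (6): skip — A and E already connected.
C-D (10): add — endpoints in different components.
MST edges: A-D, D-E, B-D, C-D; total weight 3+3+5+10 = 21.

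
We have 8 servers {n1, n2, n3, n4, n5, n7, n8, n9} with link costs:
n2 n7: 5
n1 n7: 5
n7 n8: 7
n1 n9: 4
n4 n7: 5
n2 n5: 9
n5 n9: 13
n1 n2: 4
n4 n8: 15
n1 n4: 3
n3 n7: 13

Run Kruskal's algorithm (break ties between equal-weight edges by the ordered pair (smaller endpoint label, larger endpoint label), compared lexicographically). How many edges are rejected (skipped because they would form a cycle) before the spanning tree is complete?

Kruskal: consider edges lightest-first.
n1 n4 (3): add — endpoints in different components.
n1 n2 (4): add — endpoints in different components.
n1 n9 (4): add — endpoints in different components.
n1 n7 (5): add — endpoints in different components.
n2 n7 (5): skip — n2 and n7 already connected.
n4 n7 (5): skip — n7 and n4 already connected.
n7 n8 (7): add — endpoints in different components.
n2 n5 (9): add — endpoints in different components.
n3 n7 (13): add — endpoints in different components.
Edges rejected before the tree was complete: 2.

2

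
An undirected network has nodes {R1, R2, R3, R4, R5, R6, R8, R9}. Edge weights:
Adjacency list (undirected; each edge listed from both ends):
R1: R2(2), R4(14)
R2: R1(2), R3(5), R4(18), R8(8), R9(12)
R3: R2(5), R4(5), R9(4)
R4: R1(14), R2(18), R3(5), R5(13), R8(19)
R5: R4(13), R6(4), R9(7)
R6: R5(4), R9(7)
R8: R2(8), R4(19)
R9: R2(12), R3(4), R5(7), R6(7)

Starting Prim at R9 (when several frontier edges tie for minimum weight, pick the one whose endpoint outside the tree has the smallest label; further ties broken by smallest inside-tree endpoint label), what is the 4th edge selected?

Prim, starting at R9.
Step 1: cheapest edge leaving the tree is R3-R9 (4); add R3.
Step 2: cheapest edge leaving the tree is R2-R3 (5); add R2.
Step 3: cheapest edge leaving the tree is R1-R2 (2); add R1.
Step 4: cheapest edge leaving the tree is R3-R4 (5); add R4.
Step 5: cheapest edge leaving the tree is R5-R9 (7); add R5.
Step 6: cheapest edge leaving the tree is R5-R6 (4); add R6.
Step 7: cheapest edge leaving the tree is R2-R8 (8); add R8.
The 4th edge added is R3-R4.

R3-R4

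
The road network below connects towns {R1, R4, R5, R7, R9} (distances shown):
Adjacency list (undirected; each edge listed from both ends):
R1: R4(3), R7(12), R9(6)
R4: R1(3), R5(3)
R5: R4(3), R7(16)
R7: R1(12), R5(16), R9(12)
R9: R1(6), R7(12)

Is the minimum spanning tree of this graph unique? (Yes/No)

Sort edges by weight, then run Kruskal:
R1-R4 (3): add — endpoints in different components.
R4-R5 (3): add — endpoints in different components.
R1-R9 (6): add — endpoints in different components.
R1-R7 (12): add — endpoints in different components.
Non-tree edge R7-R9 has weight 12, equal to the heaviest edge on its tree cycle — swapping gives another MST of the same weight. Not unique.

No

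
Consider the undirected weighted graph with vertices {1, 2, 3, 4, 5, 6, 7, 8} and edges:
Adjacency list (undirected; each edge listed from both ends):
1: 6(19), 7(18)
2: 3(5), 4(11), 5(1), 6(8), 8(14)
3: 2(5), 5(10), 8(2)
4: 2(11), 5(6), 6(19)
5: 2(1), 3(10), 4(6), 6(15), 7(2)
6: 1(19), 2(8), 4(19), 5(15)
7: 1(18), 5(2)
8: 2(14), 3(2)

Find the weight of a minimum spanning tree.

Prim's algorithm from 2:
Step 1: frontier [2—5 1, 2—3 5, 2—6 8, 2—4 11, 2—8 14] → take 2—5 (1); add 5.
Step 2: frontier [2—3 5, 2—6 8, 2—4 11, 2—8 14, 5—7 2, 4—5 6, 3—5 10, 5—6 15] → take 5—7 (2); add 7.
Step 3: frontier [2—3 5, 2—6 8, 2—4 11, 2—8 14, 4—5 6, 3—5 10, 5—6 15, 1—7 18] → take 2—3 (5); add 3.
Step 4: frontier [2—6 8, 2—4 11, 2—8 14, 3—8 2, 4—5 6, 5—6 15, 1—7 18] → take 3—8 (2); add 8.
Step 5: frontier [2—6 8, 2—4 11, 4—5 6, 5—6 15, 1—7 18] → take 4—5 (6); add 4.
Step 6: frontier [2—6 8, 4—6 19, 5—6 15, 1—7 18] → take 2—6 (8); add 6.
Step 7: frontier [1—6 19, 1—7 18] → take 1—7 (18); add 1.
MST edges: 2—5, 5—7, 2—3, 3—8, 4—5, 2—6, 1—7; total weight 1+2+5+2+6+8+18 = 42.

42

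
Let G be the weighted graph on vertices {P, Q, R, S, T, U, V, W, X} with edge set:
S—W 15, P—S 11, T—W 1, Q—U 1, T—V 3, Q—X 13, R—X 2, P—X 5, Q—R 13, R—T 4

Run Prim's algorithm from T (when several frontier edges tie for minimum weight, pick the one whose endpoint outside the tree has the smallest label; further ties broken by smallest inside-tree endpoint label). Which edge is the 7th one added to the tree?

Prim's algorithm from T:
Step 1: frontier [T—W 1, T—V 3, R—T 4] → take T—W (1); add W.
Step 2: frontier [T—V 3, R—T 4, S—W 15] → take T—V (3); add V.
Step 3: frontier [R—T 4, S—W 15] → take R—T (4); add R.
Step 4: frontier [R—X 2, Q—R 13, S—W 15] → take R—X (2); add X.
Step 5: frontier [Q—R 13, S—W 15, P—X 5, Q—X 13] → take P—X (5); add P.
Step 6: frontier [P—S 11, Q—R 13, S—W 15, Q—X 13] → take P—S (11); add S.
Step 7: frontier [Q—R 13, Q—X 13] → take Q—R (13); add Q.
Step 8: frontier [Q—U 1] → take Q—U (1); add U.
The 7th edge added is Q—R.

Q-R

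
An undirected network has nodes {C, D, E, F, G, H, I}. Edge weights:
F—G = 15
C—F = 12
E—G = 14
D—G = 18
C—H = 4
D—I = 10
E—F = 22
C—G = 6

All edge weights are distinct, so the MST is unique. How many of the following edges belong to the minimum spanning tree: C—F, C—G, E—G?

Kruskal: consider edges lightest-first.
C—H (4): add. Components now {C,H} {D} {E} {F} {G} {I}
C—G (6): add. Components now {C,G,H} {D} {E} {F} {I}
D—I (10): add. Components now {C,G,H} {D,I} {E} {F}
C—F (12): add. Components now {C,F,G,H} {D,I} {E}
E—G (14): add. Components now {C,E,F,G,H} {D,I}
F—G (15): skip — F and G already connected.
D—G (18): add. Components now {C,D,E,F,G,H,I}
MST edge set: {C—H, C—G, D—I, C—F, E—G, D—G}.
Of the listed edges, {C—F, C—G, E—G} are in the MST → 3.

3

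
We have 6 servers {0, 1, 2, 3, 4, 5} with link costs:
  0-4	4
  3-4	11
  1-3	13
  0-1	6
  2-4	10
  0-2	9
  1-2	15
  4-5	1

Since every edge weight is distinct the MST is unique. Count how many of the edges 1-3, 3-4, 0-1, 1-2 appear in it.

2

Kruskal's algorithm — process edges by increasing weight (ties by edge label):
4-5 (1): add. Components now {0} {1} {2} {3} {4,5}
0-4 (4): add. Components now {0,4,5} {1} {2} {3}
0-1 (6): add. Components now {0,1,4,5} {2} {3}
0-2 (9): add. Components now {0,1,2,4,5} {3}
2-4 (10): skip — 2 and 4 already connected.
3-4 (11): add. Components now {0,1,2,3,4,5}
MST edge set: {4-5, 0-4, 0-1, 0-2, 3-4}.
Of the listed edges, {3-4, 0-1} are in the MST → 2.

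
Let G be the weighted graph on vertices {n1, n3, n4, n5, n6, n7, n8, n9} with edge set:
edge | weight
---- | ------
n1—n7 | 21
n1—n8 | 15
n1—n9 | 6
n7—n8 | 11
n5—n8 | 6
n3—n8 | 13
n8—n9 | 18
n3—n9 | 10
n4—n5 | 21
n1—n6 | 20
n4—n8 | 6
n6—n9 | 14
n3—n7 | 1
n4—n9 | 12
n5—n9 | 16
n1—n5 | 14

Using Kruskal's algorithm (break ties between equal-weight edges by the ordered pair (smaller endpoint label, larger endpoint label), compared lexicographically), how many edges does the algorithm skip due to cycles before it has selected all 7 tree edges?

Sort edges by weight, then run Kruskal:
n3—n7 (1): add — endpoints in different components.
n1—n9 (6): add — endpoints in different components.
n4—n8 (6): add — endpoints in different components.
n5—n8 (6): add — endpoints in different components.
n3—n9 (10): add — endpoints in different components.
n7—n8 (11): add — endpoints in different components.
n4—n9 (12): skip — n9 and n4 already connected.
n3—n8 (13): skip — n3 and n8 already connected.
n1—n5 (14): skip — n1 and n5 already connected.
n6—n9 (14): add — endpoints in different components.
Edges rejected before the tree was complete: 3.

3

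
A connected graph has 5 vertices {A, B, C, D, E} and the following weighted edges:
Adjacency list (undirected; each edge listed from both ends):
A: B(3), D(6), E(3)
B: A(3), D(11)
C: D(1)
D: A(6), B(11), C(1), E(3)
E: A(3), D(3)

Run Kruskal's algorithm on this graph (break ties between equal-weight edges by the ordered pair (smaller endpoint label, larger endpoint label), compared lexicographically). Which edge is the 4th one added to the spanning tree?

Kruskal's algorithm — process edges by increasing weight (ties by edge label):
C–D (1): add — endpoints in different components.
A–B (3): add — endpoints in different components.
A–E (3): add — endpoints in different components.
D–E (3): add — endpoints in different components.
The 4th edge added is D–E.

D-E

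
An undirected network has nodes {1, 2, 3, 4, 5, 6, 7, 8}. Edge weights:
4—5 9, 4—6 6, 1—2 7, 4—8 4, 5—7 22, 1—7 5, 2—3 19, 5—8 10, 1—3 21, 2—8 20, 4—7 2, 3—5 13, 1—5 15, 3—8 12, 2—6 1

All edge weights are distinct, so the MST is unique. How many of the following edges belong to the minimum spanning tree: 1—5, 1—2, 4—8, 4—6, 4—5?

Sort edges by weight, then run Kruskal:
2—6 (1): add — endpoints in different components.
4—7 (2): add — endpoints in different components.
4—8 (4): add — endpoints in different components.
1—7 (5): add — endpoints in different components.
4—6 (6): add — endpoints in different components.
1—2 (7): skip — 1 and 2 already connected.
4—5 (9): add — endpoints in different components.
5—8 (10): skip — 5 and 8 already connected.
3—8 (12): add — endpoints in different components.
MST edge set: {2—6, 4—7, 4—8, 1—7, 4—6, 4—5, 3—8}.
Of the listed edges, {4—8, 4—6, 4—5} are in the MST → 3.

3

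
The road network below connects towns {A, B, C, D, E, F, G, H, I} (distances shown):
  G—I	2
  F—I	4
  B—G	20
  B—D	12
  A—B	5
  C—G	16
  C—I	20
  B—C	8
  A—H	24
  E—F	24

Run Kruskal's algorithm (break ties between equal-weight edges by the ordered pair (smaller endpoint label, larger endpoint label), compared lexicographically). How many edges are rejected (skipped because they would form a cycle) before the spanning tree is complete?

2

Kruskal's algorithm — process edges by increasing weight (ties by edge label):
G—I (2): add — endpoints in different components.
F—I (4): add — endpoints in different components.
A—B (5): add — endpoints in different components.
B—C (8): add — endpoints in different components.
B—D (12): add — endpoints in different components.
C—G (16): add — endpoints in different components.
B—G (20): skip — B and G already connected.
C—I (20): skip — C and I already connected.
A—H (24): add — endpoints in different components.
E—F (24): add — endpoints in different components.
Edges rejected before the tree was complete: 2.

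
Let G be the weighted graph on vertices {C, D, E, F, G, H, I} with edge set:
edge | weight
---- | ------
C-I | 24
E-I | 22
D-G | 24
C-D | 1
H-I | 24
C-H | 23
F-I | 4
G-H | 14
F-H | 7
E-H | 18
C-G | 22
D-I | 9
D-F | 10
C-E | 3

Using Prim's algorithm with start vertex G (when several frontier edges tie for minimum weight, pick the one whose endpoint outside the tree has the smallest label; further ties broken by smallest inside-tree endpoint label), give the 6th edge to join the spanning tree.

C-E

Prim, starting at G.
Step 1: cheapest edge leaving the tree is G-H (14); add H.
Step 2: cheapest edge leaving the tree is F-H (7); add F.
Step 3: cheapest edge leaving the tree is F-I (4); add I.
Step 4: cheapest edge leaving the tree is D-I (9); add D.
Step 5: cheapest edge leaving the tree is C-D (1); add C.
Step 6: cheapest edge leaving the tree is C-E (3); add E.
The 6th edge added is C-E.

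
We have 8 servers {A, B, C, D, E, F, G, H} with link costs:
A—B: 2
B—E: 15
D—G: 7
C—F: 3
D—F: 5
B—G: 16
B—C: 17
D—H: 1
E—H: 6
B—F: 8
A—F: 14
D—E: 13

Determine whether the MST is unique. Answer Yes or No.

Yes

Sort edges by weight, then run Kruskal:
D—H (1): add — endpoints in different components.
A—B (2): add — endpoints in different components.
C—F (3): add — endpoints in different components.
D—F (5): add — endpoints in different components.
E—H (6): add — endpoints in different components.
D—G (7): add — endpoints in different components.
B—F (8): add — endpoints in different components.
Every non-tree edge has weight strictly greater than the heaviest edge on the tree path between its endpoints, so the MST is unique.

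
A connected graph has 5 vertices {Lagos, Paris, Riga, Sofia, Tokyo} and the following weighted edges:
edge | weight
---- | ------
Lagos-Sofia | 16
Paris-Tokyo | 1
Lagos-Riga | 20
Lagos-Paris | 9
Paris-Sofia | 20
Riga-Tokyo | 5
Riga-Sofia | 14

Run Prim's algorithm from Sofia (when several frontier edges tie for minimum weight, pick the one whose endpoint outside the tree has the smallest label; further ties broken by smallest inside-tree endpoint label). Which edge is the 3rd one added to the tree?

Prim's algorithm from Sofia:
Step 1: cheapest edge leaving the tree is Riga-Sofia (14); add Riga.
Step 2: cheapest edge leaving the tree is Riga-Tokyo (5); add Tokyo.
Step 3: cheapest edge leaving the tree is Paris-Tokyo (1); add Paris.
Step 4: cheapest edge leaving the tree is Lagos-Paris (9); add Lagos.
The 3rd edge added is Paris-Tokyo.

Paris-Tokyo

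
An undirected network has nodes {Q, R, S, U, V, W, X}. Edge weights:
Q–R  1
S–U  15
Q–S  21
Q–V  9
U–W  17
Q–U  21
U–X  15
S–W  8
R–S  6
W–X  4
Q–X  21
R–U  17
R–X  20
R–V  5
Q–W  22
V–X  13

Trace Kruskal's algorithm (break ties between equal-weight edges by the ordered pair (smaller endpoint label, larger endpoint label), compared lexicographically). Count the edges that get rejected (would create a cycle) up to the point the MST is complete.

2

Kruskal: consider edges lightest-first.
Q–R (1): add. Components now {Q,R} {V} {U} {X} {S} {W}
W–X (4): add. Components now {Q,R} {V} {U} {W,X} {S}
R–V (5): add. Components now {Q,R,V} {U} {W,X} {S}
R–S (6): add. Components now {Q,R,S,V} {U} {W,X}
S–W (8): add. Components now {Q,R,S,V,W,X} {U}
Q–V (9): skip — V and Q already connected.
V–X (13): skip — V and X already connected.
S–U (15): add. Components now {Q,R,S,U,V,W,X}
Edges rejected before the tree was complete: 2.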